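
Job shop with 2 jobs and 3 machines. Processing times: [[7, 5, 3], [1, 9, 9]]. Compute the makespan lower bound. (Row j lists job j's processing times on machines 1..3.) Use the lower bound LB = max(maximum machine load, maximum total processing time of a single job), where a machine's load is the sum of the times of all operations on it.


Machine loads:
  Machine 1: 7 + 1 = 8
  Machine 2: 5 + 9 = 14
  Machine 3: 3 + 9 = 12
Max machine load = 14
Job totals:
  Job 1: 15
  Job 2: 19
Max job total = 19
Lower bound = max(14, 19) = 19

19


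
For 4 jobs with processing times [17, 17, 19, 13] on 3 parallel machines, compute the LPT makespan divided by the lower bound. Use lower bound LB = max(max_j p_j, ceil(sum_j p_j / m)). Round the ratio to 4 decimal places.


LPT order: [19, 17, 17, 13]
Machine loads after assignment: [19, 30, 17]
LPT makespan = 30
Lower bound = max(max_job, ceil(total/3)) = max(19, 22) = 22
Ratio = 30 / 22 = 1.3636

1.3636


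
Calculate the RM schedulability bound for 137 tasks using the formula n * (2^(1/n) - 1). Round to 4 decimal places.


Compute 2^(1/137) = 1.0050722892
Subtract 1: 1.0050722892 - 1 = 0.0050722892
Multiply by n: 137 * 0.0050722892 = 0.6949036204
Round to 4 dp: 0.6949

0.6949


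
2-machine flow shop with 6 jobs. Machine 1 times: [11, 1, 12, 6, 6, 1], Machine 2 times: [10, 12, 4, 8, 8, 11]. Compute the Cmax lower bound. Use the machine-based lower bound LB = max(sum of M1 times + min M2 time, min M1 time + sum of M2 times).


LB1 = sum(M1 times) + min(M2 times) = 37 + 4 = 41
LB2 = min(M1 times) + sum(M2 times) = 1 + 53 = 54
Lower bound = max(LB1, LB2) = max(41, 54) = 54

54


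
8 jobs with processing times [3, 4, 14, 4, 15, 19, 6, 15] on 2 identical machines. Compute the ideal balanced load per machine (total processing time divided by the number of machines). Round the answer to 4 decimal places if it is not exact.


Total processing time = 3 + 4 + 14 + 4 + 15 + 19 + 6 + 15 = 80
Number of machines = 2
Ideal balanced load = 80 / 2 = 40.0

40.0


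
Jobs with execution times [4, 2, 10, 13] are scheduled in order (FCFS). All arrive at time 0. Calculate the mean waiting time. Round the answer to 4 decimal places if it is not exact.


FCFS order (as given): [4, 2, 10, 13]
Waiting times:
  Job 1: wait = 0
  Job 2: wait = 4
  Job 3: wait = 6
  Job 4: wait = 16
Sum of waiting times = 26
Average waiting time = 26/4 = 6.5

6.5


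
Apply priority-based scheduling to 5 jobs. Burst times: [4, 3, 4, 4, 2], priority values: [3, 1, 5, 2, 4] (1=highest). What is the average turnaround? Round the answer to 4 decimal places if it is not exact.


Sort by priority (ascending = highest first):
Order: [(1, 3), (2, 4), (3, 4), (4, 2), (5, 4)]
Completion times:
  Priority 1, burst=3, C=3
  Priority 2, burst=4, C=7
  Priority 3, burst=4, C=11
  Priority 4, burst=2, C=13
  Priority 5, burst=4, C=17
Average turnaround = 51/5 = 10.2

10.2


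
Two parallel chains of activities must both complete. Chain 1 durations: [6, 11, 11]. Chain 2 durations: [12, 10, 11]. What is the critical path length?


Path A total = 6 + 11 + 11 = 28
Path B total = 12 + 10 + 11 = 33
Critical path = longest path = max(28, 33) = 33

33


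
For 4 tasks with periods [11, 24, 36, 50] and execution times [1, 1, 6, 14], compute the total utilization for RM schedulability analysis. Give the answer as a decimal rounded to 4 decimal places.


Compute individual utilizations (exact fractions):
  Task 1: C/T = 1/11 (approx. 0.0909)
  Task 2: C/T = 1/24 (approx. 0.0417)
  Task 3: C/T = 6/36 = 1/6 (approx. 0.1667)
  Task 4: C/T = 14/50 = 7/25 (approx. 0.28)
Total utilization U = 1/11 + 1/24 + 1/6 + 7/25 = 3823/6600
Rounded to 4 decimal places: U = 0.5792
RM (Liu & Layland) bound for 4 tasks = 0.756828; compare with U = 3823/6600 (approx. 0.579242)
U <= bound, so schedulable by RM sufficient condition.

0.5792


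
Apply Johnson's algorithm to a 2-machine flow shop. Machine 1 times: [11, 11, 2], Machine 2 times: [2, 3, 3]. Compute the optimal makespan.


Apply Johnson's rule:
  Group 1 (a <= b): [(3, 2, 3)]
  Group 2 (a > b): [(2, 11, 3), (1, 11, 2)]
Optimal job order: [3, 2, 1]
Schedule:
  Job 3: M1 done at 2, M2 done at 5
  Job 2: M1 done at 13, M2 done at 16
  Job 1: M1 done at 24, M2 done at 26
Makespan = 26

26


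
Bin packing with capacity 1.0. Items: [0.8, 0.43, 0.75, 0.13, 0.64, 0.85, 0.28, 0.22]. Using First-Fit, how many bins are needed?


Place items sequentially using First-Fit:
  Item 0.8 -> new Bin 1
  Item 0.43 -> new Bin 2
  Item 0.75 -> new Bin 3
  Item 0.13 -> Bin 1 (now 0.93)
  Item 0.64 -> new Bin 4
  Item 0.85 -> new Bin 5
  Item 0.28 -> Bin 2 (now 0.71)
  Item 0.22 -> Bin 2 (now 0.93)
Total bins used = 5

5


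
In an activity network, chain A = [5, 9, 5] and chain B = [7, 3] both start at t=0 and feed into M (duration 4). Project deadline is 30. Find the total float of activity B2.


Forward pass: ES(B2) = sum of predecessors on chain B = 7
EF = ES + duration = 7 + 3 = 10
Backward pass: LF(M) = deadline = 30; LS(M) = 30 - 4 = 26
LF(B2) = LS(M) - sum(successors on chain B) = 26 - 0 = 26
LS = LF - duration = 26 - 3 = 23
Total float = LS - ES = 23 - 7 = 16

16


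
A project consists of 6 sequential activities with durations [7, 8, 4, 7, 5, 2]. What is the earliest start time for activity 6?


Activity 6 starts after activities 1 through 5 complete.
Predecessor durations: [7, 8, 4, 7, 5]
ES = 7 + 8 + 4 + 7 + 5 = 31

31


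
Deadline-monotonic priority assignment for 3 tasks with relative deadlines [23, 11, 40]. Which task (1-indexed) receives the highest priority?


Sort tasks by relative deadline (ascending):
  Task 2: deadline = 11
  Task 1: deadline = 23
  Task 3: deadline = 40
Priority order (highest first): [2, 1, 3]
Highest priority task = 2

2


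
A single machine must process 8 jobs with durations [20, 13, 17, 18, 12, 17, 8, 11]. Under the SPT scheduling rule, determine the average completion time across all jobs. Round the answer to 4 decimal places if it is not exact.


Sort jobs by processing time (SPT order): [8, 11, 12, 13, 17, 17, 18, 20]
Compute completion times sequentially:
  Job 1: processing = 8, completes at 8
  Job 2: processing = 11, completes at 19
  Job 3: processing = 12, completes at 31
  Job 4: processing = 13, completes at 44
  Job 5: processing = 17, completes at 61
  Job 6: processing = 17, completes at 78
  Job 7: processing = 18, completes at 96
  Job 8: processing = 20, completes at 116
Sum of completion times = 453
Average completion time = 453/8 = 56.625

56.625


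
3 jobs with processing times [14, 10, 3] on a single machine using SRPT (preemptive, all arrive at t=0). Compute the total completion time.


Since all jobs arrive at t=0, SRPT equals SPT ordering.
SPT order: [3, 10, 14]
Completion times:
  Job 1: p=3, C=3
  Job 2: p=10, C=13
  Job 3: p=14, C=27
Total completion time = 3 + 13 + 27 = 43

43


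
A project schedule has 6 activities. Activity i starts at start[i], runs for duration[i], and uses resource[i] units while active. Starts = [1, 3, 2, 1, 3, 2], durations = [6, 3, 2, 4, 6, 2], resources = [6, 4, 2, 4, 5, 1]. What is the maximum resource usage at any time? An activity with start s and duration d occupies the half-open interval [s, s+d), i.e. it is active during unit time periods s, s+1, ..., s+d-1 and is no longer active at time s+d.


Each activity i is active on [start_i, start_i + duration_i).
Compute total resource usage per time slot:
  t=0: active resources = [], total = 0
  t=1: active resources = [6, 4], total = 10
  t=2: active resources = [6, 2, 4, 1], total = 13
  t=3: active resources = [6, 4, 2, 4, 5, 1], total = 22
  t=4: active resources = [6, 4, 4, 5], total = 19
  t=5: active resources = [6, 4, 5], total = 15
  t=6: active resources = [6, 5], total = 11
  t=7: active resources = [5], total = 5
  t=8: active resources = [5], total = 5
Peak resource demand = 22

22


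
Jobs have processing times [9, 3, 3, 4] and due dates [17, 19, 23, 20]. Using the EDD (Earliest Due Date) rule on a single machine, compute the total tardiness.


Sort by due date (EDD order): [(9, 17), (3, 19), (4, 20), (3, 23)]
Compute completion times and tardiness:
  Job 1: p=9, d=17, C=9, tardiness=max(0,9-17)=0
  Job 2: p=3, d=19, C=12, tardiness=max(0,12-19)=0
  Job 3: p=4, d=20, C=16, tardiness=max(0,16-20)=0
  Job 4: p=3, d=23, C=19, tardiness=max(0,19-23)=0
Total tardiness = 0

0


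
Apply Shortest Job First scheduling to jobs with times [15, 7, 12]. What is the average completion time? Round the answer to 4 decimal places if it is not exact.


SJF order (ascending): [7, 12, 15]
Completion times:
  Job 1: burst=7, C=7
  Job 2: burst=12, C=19
  Job 3: burst=15, C=34
Average completion = 60/3 = 20.0

20.0


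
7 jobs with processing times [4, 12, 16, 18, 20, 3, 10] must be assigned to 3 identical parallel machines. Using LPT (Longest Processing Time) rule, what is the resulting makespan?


Sort jobs in decreasing order (LPT): [20, 18, 16, 12, 10, 4, 3]
Assign each job to the least loaded machine:
  Machine 1: jobs [20, 4, 3], load = 27
  Machine 2: jobs [18, 10], load = 28
  Machine 3: jobs [16, 12], load = 28
Makespan = max load = 28

28


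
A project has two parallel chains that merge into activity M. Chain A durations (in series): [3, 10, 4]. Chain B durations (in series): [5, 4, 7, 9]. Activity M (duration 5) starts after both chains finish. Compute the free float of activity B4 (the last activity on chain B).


ES(B4) = sum of predecessors on chain B = 16
EF(B4) = ES + duration = 16 + 9 = 25
Successor of B4 is M. ES(M) = max(sum(A), sum(B)) = max(17, 25) = 25
Free float = ES(successor) - EF(current) = 25 - 25 = 0

0


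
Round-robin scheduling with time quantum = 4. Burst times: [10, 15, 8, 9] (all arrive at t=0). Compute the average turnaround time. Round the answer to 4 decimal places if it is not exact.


Time quantum = 4
Execution trace:
  J1 runs 4 units, time = 4
  J2 runs 4 units, time = 8
  J3 runs 4 units, time = 12
  J4 runs 4 units, time = 16
  J1 runs 4 units, time = 20
  J2 runs 4 units, time = 24
  J3 runs 4 units, time = 28
  J4 runs 4 units, time = 32
  J1 runs 2 units, time = 34
  J2 runs 4 units, time = 38
  J4 runs 1 units, time = 39
  J2 runs 3 units, time = 42
Finish times: [34, 42, 28, 39]
Average turnaround = 143/4 = 35.75

35.75


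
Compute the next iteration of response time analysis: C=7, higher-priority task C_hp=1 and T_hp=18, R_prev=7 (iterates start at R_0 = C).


R_next = C + ceil(R_prev / T_hp) * C_hp
ceil(7 / 18) = ceil(0.3889) = 1
Interference = 1 * 1 = 1
R_next = 7 + 1 = 8

8


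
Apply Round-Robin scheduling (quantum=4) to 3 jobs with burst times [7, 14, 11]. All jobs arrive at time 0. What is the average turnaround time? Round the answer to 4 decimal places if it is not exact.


Time quantum = 4
Execution trace:
  J1 runs 4 units, time = 4
  J2 runs 4 units, time = 8
  J3 runs 4 units, time = 12
  J1 runs 3 units, time = 15
  J2 runs 4 units, time = 19
  J3 runs 4 units, time = 23
  J2 runs 4 units, time = 27
  J3 runs 3 units, time = 30
  J2 runs 2 units, time = 32
Finish times: [15, 32, 30]
Average turnaround = 77/3 = 25.6667

25.6667


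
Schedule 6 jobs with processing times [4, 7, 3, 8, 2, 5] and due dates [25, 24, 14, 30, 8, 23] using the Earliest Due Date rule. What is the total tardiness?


Sort by due date (EDD order): [(2, 8), (3, 14), (5, 23), (7, 24), (4, 25), (8, 30)]
Compute completion times and tardiness:
  Job 1: p=2, d=8, C=2, tardiness=max(0,2-8)=0
  Job 2: p=3, d=14, C=5, tardiness=max(0,5-14)=0
  Job 3: p=5, d=23, C=10, tardiness=max(0,10-23)=0
  Job 4: p=7, d=24, C=17, tardiness=max(0,17-24)=0
  Job 5: p=4, d=25, C=21, tardiness=max(0,21-25)=0
  Job 6: p=8, d=30, C=29, tardiness=max(0,29-30)=0
Total tardiness = 0

0


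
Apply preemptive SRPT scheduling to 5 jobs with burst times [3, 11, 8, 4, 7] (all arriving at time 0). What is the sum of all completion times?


Since all jobs arrive at t=0, SRPT equals SPT ordering.
SPT order: [3, 4, 7, 8, 11]
Completion times:
  Job 1: p=3, C=3
  Job 2: p=4, C=7
  Job 3: p=7, C=14
  Job 4: p=8, C=22
  Job 5: p=11, C=33
Total completion time = 3 + 7 + 14 + 22 + 33 = 79

79


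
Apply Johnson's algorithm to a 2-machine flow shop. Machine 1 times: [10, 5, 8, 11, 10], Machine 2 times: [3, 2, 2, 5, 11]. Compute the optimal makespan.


Apply Johnson's rule:
  Group 1 (a <= b): [(5, 10, 11)]
  Group 2 (a > b): [(4, 11, 5), (1, 10, 3), (2, 5, 2), (3, 8, 2)]
Optimal job order: [5, 4, 1, 2, 3]
Schedule:
  Job 5: M1 done at 10, M2 done at 21
  Job 4: M1 done at 21, M2 done at 26
  Job 1: M1 done at 31, M2 done at 34
  Job 2: M1 done at 36, M2 done at 38
  Job 3: M1 done at 44, M2 done at 46
Makespan = 46

46


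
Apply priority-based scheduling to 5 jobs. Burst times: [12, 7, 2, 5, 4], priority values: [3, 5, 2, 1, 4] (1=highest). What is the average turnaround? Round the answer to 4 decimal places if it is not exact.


Sort by priority (ascending = highest first):
Order: [(1, 5), (2, 2), (3, 12), (4, 4), (5, 7)]
Completion times:
  Priority 1, burst=5, C=5
  Priority 2, burst=2, C=7
  Priority 3, burst=12, C=19
  Priority 4, burst=4, C=23
  Priority 5, burst=7, C=30
Average turnaround = 84/5 = 16.8

16.8


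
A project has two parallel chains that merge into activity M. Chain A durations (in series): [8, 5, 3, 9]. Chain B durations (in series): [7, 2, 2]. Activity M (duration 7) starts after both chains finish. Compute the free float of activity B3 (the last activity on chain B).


ES(B3) = sum of predecessors on chain B = 9
EF(B3) = ES + duration = 9 + 2 = 11
Successor of B3 is M. ES(M) = max(sum(A), sum(B)) = max(25, 11) = 25
Free float = ES(successor) - EF(current) = 25 - 11 = 14

14


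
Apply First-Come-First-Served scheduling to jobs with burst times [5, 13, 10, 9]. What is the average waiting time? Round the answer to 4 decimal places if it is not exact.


FCFS order (as given): [5, 13, 10, 9]
Waiting times:
  Job 1: wait = 0
  Job 2: wait = 5
  Job 3: wait = 18
  Job 4: wait = 28
Sum of waiting times = 51
Average waiting time = 51/4 = 12.75

12.75


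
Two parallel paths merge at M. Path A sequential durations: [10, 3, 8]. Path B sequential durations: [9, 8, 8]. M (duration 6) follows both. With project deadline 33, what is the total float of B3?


Forward pass: ES(B3) = sum of predecessors on chain B = 17
EF = ES + duration = 17 + 8 = 25
Backward pass: LF(M) = deadline = 33; LS(M) = 33 - 6 = 27
LF(B3) = LS(M) - sum(successors on chain B) = 27 - 0 = 27
LS = LF - duration = 27 - 8 = 19
Total float = LS - ES = 19 - 17 = 2

2


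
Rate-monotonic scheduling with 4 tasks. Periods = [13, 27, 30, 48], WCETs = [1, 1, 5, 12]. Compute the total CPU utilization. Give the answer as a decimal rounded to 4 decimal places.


Compute individual utilizations (exact fractions):
  Task 1: C/T = 1/13 (approx. 0.0769)
  Task 2: C/T = 1/27 (approx. 0.037)
  Task 3: C/T = 5/30 = 1/6 (approx. 0.1667)
  Task 4: C/T = 12/48 = 1/4 (approx. 0.25)
Total utilization U = 1/13 + 1/27 + 1/6 + 1/4 = 745/1404
Rounded to 4 decimal places: U = 0.5306
RM (Liu & Layland) bound for 4 tasks = 0.756828; compare with U = 745/1404 (approx. 0.530627)
U <= bound, so schedulable by RM sufficient condition.

0.5306


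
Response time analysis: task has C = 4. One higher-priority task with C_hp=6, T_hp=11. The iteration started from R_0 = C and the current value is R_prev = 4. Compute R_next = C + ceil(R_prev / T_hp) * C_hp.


R_next = C + ceil(R_prev / T_hp) * C_hp
ceil(4 / 11) = ceil(0.3636) = 1
Interference = 1 * 6 = 6
R_next = 4 + 6 = 10

10


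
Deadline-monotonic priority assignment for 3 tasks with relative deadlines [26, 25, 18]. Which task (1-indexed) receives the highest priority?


Sort tasks by relative deadline (ascending):
  Task 3: deadline = 18
  Task 2: deadline = 25
  Task 1: deadline = 26
Priority order (highest first): [3, 2, 1]
Highest priority task = 3

3


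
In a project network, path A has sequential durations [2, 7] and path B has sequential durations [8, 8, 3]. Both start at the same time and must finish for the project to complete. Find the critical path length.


Path A total = 2 + 7 = 9
Path B total = 8 + 8 + 3 = 19
Critical path = longest path = max(9, 19) = 19

19


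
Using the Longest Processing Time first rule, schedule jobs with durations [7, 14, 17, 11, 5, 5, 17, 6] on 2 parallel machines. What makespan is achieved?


Sort jobs in decreasing order (LPT): [17, 17, 14, 11, 7, 6, 5, 5]
Assign each job to the least loaded machine:
  Machine 1: jobs [17, 14, 6, 5], load = 42
  Machine 2: jobs [17, 11, 7, 5], load = 40
Makespan = max load = 42

42


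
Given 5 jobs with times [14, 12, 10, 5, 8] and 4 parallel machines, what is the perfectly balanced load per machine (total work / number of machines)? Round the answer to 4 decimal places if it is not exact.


Total processing time = 14 + 12 + 10 + 5 + 8 = 49
Number of machines = 4
Ideal balanced load = 49 / 4 = 12.25

12.25


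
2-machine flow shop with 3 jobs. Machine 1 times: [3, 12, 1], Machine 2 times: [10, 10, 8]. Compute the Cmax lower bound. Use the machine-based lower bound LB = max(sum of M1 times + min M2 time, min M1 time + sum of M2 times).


LB1 = sum(M1 times) + min(M2 times) = 16 + 8 = 24
LB2 = min(M1 times) + sum(M2 times) = 1 + 28 = 29
Lower bound = max(LB1, LB2) = max(24, 29) = 29

29


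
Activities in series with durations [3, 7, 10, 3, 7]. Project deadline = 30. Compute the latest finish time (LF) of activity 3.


LF(activity 3) = deadline - sum of successor durations
Successors: activities 4 through 5 with durations [3, 7]
Sum of successor durations = 10
LF = 30 - 10 = 20

20


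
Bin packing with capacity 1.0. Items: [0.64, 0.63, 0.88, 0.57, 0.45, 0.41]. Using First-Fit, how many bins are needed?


Place items sequentially using First-Fit:
  Item 0.64 -> new Bin 1
  Item 0.63 -> new Bin 2
  Item 0.88 -> new Bin 3
  Item 0.57 -> new Bin 4
  Item 0.45 -> new Bin 5
  Item 0.41 -> Bin 4 (now 0.98)
Total bins used = 5

5


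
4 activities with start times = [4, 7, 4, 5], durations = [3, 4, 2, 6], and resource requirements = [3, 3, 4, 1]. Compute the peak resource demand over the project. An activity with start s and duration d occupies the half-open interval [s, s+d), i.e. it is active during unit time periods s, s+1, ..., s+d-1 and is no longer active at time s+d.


Each activity i is active on [start_i, start_i + duration_i).
Compute total resource usage per time slot:
  t=0: active resources = [], total = 0
  t=1: active resources = [], total = 0
  t=2: active resources = [], total = 0
  t=3: active resources = [], total = 0
  t=4: active resources = [3, 4], total = 7
  t=5: active resources = [3, 4, 1], total = 8
  t=6: active resources = [3, 1], total = 4
  t=7: active resources = [3, 1], total = 4
  t=8: active resources = [3, 1], total = 4
  t=9: active resources = [3, 1], total = 4
  t=10: active resources = [3, 1], total = 4
Peak resource demand = 8

8


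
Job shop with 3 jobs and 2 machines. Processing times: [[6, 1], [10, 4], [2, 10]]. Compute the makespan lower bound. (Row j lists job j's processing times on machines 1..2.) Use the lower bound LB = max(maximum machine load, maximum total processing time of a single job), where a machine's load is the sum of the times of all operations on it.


Machine loads:
  Machine 1: 6 + 10 + 2 = 18
  Machine 2: 1 + 4 + 10 = 15
Max machine load = 18
Job totals:
  Job 1: 7
  Job 2: 14
  Job 3: 12
Max job total = 14
Lower bound = max(18, 14) = 18

18


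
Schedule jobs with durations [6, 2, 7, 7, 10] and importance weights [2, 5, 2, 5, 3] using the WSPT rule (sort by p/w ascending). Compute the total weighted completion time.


Compute p/w ratios and sort ascending (WSPT): [(2, 5), (7, 5), (6, 2), (10, 3), (7, 2)]
Compute weighted completion times:
  Job (p=2,w=5): C=2, w*C=5*2=10
  Job (p=7,w=5): C=9, w*C=5*9=45
  Job (p=6,w=2): C=15, w*C=2*15=30
  Job (p=10,w=3): C=25, w*C=3*25=75
  Job (p=7,w=2): C=32, w*C=2*32=64
Total weighted completion time = 224

224


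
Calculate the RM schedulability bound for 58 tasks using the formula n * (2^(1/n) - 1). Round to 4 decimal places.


Compute 2^(1/58) = 1.0120225098
Subtract 1: 1.0120225098 - 1 = 0.0120225098
Multiply by n: 58 * 0.0120225098 = 0.6973055684
Round to 4 dp: 0.6973

0.6973


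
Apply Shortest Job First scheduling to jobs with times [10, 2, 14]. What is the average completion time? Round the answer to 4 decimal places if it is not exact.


SJF order (ascending): [2, 10, 14]
Completion times:
  Job 1: burst=2, C=2
  Job 2: burst=10, C=12
  Job 3: burst=14, C=26
Average completion = 40/3 = 13.3333

13.3333


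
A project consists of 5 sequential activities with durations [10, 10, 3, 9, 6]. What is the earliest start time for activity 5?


Activity 5 starts after activities 1 through 4 complete.
Predecessor durations: [10, 10, 3, 9]
ES = 10 + 10 + 3 + 9 = 32

32


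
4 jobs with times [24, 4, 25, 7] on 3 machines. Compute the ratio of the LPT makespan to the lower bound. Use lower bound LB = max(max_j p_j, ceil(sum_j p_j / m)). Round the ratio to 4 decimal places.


LPT order: [25, 24, 7, 4]
Machine loads after assignment: [25, 24, 11]
LPT makespan = 25
Lower bound = max(max_job, ceil(total/3)) = max(25, 20) = 25
Ratio = 25 / 25 = 1.0

1.0


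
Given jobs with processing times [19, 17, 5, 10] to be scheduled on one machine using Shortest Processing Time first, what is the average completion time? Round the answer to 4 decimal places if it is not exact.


Sort jobs by processing time (SPT order): [5, 10, 17, 19]
Compute completion times sequentially:
  Job 1: processing = 5, completes at 5
  Job 2: processing = 10, completes at 15
  Job 3: processing = 17, completes at 32
  Job 4: processing = 19, completes at 51
Sum of completion times = 103
Average completion time = 103/4 = 25.75

25.75


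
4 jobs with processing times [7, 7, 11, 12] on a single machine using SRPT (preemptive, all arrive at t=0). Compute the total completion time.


Since all jobs arrive at t=0, SRPT equals SPT ordering.
SPT order: [7, 7, 11, 12]
Completion times:
  Job 1: p=7, C=7
  Job 2: p=7, C=14
  Job 3: p=11, C=25
  Job 4: p=12, C=37
Total completion time = 7 + 14 + 25 + 37 = 83

83


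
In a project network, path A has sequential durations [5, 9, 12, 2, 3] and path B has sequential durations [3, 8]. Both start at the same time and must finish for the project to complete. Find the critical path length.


Path A total = 5 + 9 + 12 + 2 + 3 = 31
Path B total = 3 + 8 = 11
Critical path = longest path = max(31, 11) = 31

31


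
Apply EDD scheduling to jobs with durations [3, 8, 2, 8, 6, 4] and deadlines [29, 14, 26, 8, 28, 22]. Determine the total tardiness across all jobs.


Sort by due date (EDD order): [(8, 8), (8, 14), (4, 22), (2, 26), (6, 28), (3, 29)]
Compute completion times and tardiness:
  Job 1: p=8, d=8, C=8, tardiness=max(0,8-8)=0
  Job 2: p=8, d=14, C=16, tardiness=max(0,16-14)=2
  Job 3: p=4, d=22, C=20, tardiness=max(0,20-22)=0
  Job 4: p=2, d=26, C=22, tardiness=max(0,22-26)=0
  Job 5: p=6, d=28, C=28, tardiness=max(0,28-28)=0
  Job 6: p=3, d=29, C=31, tardiness=max(0,31-29)=2
Total tardiness = 4

4


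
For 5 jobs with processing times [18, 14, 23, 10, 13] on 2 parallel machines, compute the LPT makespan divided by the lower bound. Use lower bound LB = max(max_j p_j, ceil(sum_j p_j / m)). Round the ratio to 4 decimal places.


LPT order: [23, 18, 14, 13, 10]
Machine loads after assignment: [36, 42]
LPT makespan = 42
Lower bound = max(max_job, ceil(total/2)) = max(23, 39) = 39
Ratio = 42 / 39 = 1.0769

1.0769


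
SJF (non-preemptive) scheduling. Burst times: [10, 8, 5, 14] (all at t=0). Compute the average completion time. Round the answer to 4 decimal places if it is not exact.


SJF order (ascending): [5, 8, 10, 14]
Completion times:
  Job 1: burst=5, C=5
  Job 2: burst=8, C=13
  Job 3: burst=10, C=23
  Job 4: burst=14, C=37
Average completion = 78/4 = 19.5

19.5


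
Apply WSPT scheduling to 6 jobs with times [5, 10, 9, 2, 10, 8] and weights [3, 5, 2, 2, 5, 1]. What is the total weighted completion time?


Compute p/w ratios and sort ascending (WSPT): [(2, 2), (5, 3), (10, 5), (10, 5), (9, 2), (8, 1)]
Compute weighted completion times:
  Job (p=2,w=2): C=2, w*C=2*2=4
  Job (p=5,w=3): C=7, w*C=3*7=21
  Job (p=10,w=5): C=17, w*C=5*17=85
  Job (p=10,w=5): C=27, w*C=5*27=135
  Job (p=9,w=2): C=36, w*C=2*36=72
  Job (p=8,w=1): C=44, w*C=1*44=44
Total weighted completion time = 361

361


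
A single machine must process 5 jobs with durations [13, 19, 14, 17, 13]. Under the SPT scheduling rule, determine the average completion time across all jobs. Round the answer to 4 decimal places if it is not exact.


Sort jobs by processing time (SPT order): [13, 13, 14, 17, 19]
Compute completion times sequentially:
  Job 1: processing = 13, completes at 13
  Job 2: processing = 13, completes at 26
  Job 3: processing = 14, completes at 40
  Job 4: processing = 17, completes at 57
  Job 5: processing = 19, completes at 76
Sum of completion times = 212
Average completion time = 212/5 = 42.4

42.4


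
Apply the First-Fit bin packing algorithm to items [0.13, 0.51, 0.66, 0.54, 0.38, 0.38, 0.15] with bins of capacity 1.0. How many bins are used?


Place items sequentially using First-Fit:
  Item 0.13 -> new Bin 1
  Item 0.51 -> Bin 1 (now 0.64)
  Item 0.66 -> new Bin 2
  Item 0.54 -> new Bin 3
  Item 0.38 -> Bin 3 (now 0.92)
  Item 0.38 -> new Bin 4
  Item 0.15 -> Bin 1 (now 0.79)
Total bins used = 4

4


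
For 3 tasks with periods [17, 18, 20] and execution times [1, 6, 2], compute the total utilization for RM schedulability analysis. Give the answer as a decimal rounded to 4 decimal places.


Compute individual utilizations (exact fractions):
  Task 1: C/T = 1/17 (approx. 0.0588)
  Task 2: C/T = 6/18 = 1/3 (approx. 0.3333)
  Task 3: C/T = 2/20 = 1/10 (approx. 0.1)
Total utilization U = 1/17 + 1/3 + 1/10 = 251/510
Rounded to 4 decimal places: U = 0.4922
RM (Liu & Layland) bound for 3 tasks = 0.779763; compare with U = 251/510 (approx. 0.492157)
U <= bound, so schedulable by RM sufficient condition.

0.4922


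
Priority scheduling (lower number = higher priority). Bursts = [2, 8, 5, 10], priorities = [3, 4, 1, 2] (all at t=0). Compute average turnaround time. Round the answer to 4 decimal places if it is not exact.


Sort by priority (ascending = highest first):
Order: [(1, 5), (2, 10), (3, 2), (4, 8)]
Completion times:
  Priority 1, burst=5, C=5
  Priority 2, burst=10, C=15
  Priority 3, burst=2, C=17
  Priority 4, burst=8, C=25
Average turnaround = 62/4 = 15.5

15.5


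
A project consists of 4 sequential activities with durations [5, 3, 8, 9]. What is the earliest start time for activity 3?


Activity 3 starts after activities 1 through 2 complete.
Predecessor durations: [5, 3]
ES = 5 + 3 = 8

8


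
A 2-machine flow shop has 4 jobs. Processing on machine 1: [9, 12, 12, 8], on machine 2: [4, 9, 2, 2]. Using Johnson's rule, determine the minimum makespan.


Apply Johnson's rule:
  Group 1 (a <= b): []
  Group 2 (a > b): [(2, 12, 9), (1, 9, 4), (3, 12, 2), (4, 8, 2)]
Optimal job order: [2, 1, 3, 4]
Schedule:
  Job 2: M1 done at 12, M2 done at 21
  Job 1: M1 done at 21, M2 done at 25
  Job 3: M1 done at 33, M2 done at 35
  Job 4: M1 done at 41, M2 done at 43
Makespan = 43

43


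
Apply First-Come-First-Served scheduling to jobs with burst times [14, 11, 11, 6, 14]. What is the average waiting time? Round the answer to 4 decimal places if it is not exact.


FCFS order (as given): [14, 11, 11, 6, 14]
Waiting times:
  Job 1: wait = 0
  Job 2: wait = 14
  Job 3: wait = 25
  Job 4: wait = 36
  Job 5: wait = 42
Sum of waiting times = 117
Average waiting time = 117/5 = 23.4

23.4


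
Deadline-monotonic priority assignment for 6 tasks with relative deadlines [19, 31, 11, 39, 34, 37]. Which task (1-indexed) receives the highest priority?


Sort tasks by relative deadline (ascending):
  Task 3: deadline = 11
  Task 1: deadline = 19
  Task 2: deadline = 31
  Task 5: deadline = 34
  Task 6: deadline = 37
  Task 4: deadline = 39
Priority order (highest first): [3, 1, 2, 5, 6, 4]
Highest priority task = 3

3


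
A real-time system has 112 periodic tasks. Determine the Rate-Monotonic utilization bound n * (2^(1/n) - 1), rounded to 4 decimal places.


Compute 2^(1/112) = 1.0062080044
Subtract 1: 1.0062080044 - 1 = 0.0062080044
Multiply by n: 112 * 0.0062080044 = 0.6952964928
Round to 4 dp: 0.6953

0.6953


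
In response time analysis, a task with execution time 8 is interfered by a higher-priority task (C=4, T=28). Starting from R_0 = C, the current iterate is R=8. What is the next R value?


R_next = C + ceil(R_prev / T_hp) * C_hp
ceil(8 / 28) = ceil(0.2857) = 1
Interference = 1 * 4 = 4
R_next = 8 + 4 = 12

12


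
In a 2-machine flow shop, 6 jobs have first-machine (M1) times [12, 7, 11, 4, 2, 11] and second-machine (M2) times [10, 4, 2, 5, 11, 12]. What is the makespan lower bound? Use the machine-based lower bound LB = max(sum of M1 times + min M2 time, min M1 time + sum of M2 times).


LB1 = sum(M1 times) + min(M2 times) = 47 + 2 = 49
LB2 = min(M1 times) + sum(M2 times) = 2 + 44 = 46
Lower bound = max(LB1, LB2) = max(49, 46) = 49

49


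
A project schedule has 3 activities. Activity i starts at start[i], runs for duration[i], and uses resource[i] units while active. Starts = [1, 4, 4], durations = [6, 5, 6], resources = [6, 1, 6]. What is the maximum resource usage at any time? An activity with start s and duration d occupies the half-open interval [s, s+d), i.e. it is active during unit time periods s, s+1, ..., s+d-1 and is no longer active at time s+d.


Each activity i is active on [start_i, start_i + duration_i).
Compute total resource usage per time slot:
  t=0: active resources = [], total = 0
  t=1: active resources = [6], total = 6
  t=2: active resources = [6], total = 6
  t=3: active resources = [6], total = 6
  t=4: active resources = [6, 1, 6], total = 13
  t=5: active resources = [6, 1, 6], total = 13
  t=6: active resources = [6, 1, 6], total = 13
  t=7: active resources = [1, 6], total = 7
  t=8: active resources = [1, 6], total = 7
  t=9: active resources = [6], total = 6
Peak resource demand = 13

13


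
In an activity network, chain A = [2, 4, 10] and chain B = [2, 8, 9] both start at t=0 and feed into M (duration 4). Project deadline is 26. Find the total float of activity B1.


Forward pass: ES(B1) = sum of predecessors on chain B = 0
EF = ES + duration = 0 + 2 = 2
Backward pass: LF(M) = deadline = 26; LS(M) = 26 - 4 = 22
LF(B1) = LS(M) - sum(successors on chain B) = 22 - 17 = 5
LS = LF - duration = 5 - 2 = 3
Total float = LS - ES = 3 - 0 = 3

3


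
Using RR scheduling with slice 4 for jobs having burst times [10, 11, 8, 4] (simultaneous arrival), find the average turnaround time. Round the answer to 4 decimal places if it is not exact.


Time quantum = 4
Execution trace:
  J1 runs 4 units, time = 4
  J2 runs 4 units, time = 8
  J3 runs 4 units, time = 12
  J4 runs 4 units, time = 16
  J1 runs 4 units, time = 20
  J2 runs 4 units, time = 24
  J3 runs 4 units, time = 28
  J1 runs 2 units, time = 30
  J2 runs 3 units, time = 33
Finish times: [30, 33, 28, 16]
Average turnaround = 107/4 = 26.75

26.75


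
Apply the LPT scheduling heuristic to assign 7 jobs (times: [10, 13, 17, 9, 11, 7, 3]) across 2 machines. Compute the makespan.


Sort jobs in decreasing order (LPT): [17, 13, 11, 10, 9, 7, 3]
Assign each job to the least loaded machine:
  Machine 1: jobs [17, 10, 7], load = 34
  Machine 2: jobs [13, 11, 9, 3], load = 36
Makespan = max load = 36

36


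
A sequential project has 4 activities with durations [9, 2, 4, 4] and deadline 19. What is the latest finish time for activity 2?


LF(activity 2) = deadline - sum of successor durations
Successors: activities 3 through 4 with durations [4, 4]
Sum of successor durations = 8
LF = 19 - 8 = 11

11


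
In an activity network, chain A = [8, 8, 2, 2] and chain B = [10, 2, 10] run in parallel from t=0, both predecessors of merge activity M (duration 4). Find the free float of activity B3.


ES(B3) = sum of predecessors on chain B = 12
EF(B3) = ES + duration = 12 + 10 = 22
Successor of B3 is M. ES(M) = max(sum(A), sum(B)) = max(20, 22) = 22
Free float = ES(successor) - EF(current) = 22 - 22 = 0

0


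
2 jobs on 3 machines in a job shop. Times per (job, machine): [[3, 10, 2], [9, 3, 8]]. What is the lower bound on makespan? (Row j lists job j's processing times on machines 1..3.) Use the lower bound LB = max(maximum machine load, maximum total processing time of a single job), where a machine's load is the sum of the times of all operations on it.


Machine loads:
  Machine 1: 3 + 9 = 12
  Machine 2: 10 + 3 = 13
  Machine 3: 2 + 8 = 10
Max machine load = 13
Job totals:
  Job 1: 15
  Job 2: 20
Max job total = 20
Lower bound = max(13, 20) = 20

20


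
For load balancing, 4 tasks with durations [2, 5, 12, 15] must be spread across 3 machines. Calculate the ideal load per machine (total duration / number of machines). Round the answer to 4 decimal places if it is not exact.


Total processing time = 2 + 5 + 12 + 15 = 34
Number of machines = 3
Ideal balanced load = 34 / 3 = 11.3333

11.3333


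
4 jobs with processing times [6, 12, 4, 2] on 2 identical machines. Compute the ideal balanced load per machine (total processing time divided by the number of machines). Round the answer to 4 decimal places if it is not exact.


Total processing time = 6 + 12 + 4 + 2 = 24
Number of machines = 2
Ideal balanced load = 24 / 2 = 12.0

12.0


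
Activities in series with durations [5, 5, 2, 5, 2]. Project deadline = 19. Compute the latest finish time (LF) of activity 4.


LF(activity 4) = deadline - sum of successor durations
Successors: activities 5 through 5 with durations [2]
Sum of successor durations = 2
LF = 19 - 2 = 17

17


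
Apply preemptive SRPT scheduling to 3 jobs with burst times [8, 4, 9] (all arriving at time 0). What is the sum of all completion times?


Since all jobs arrive at t=0, SRPT equals SPT ordering.
SPT order: [4, 8, 9]
Completion times:
  Job 1: p=4, C=4
  Job 2: p=8, C=12
  Job 3: p=9, C=21
Total completion time = 4 + 12 + 21 = 37

37


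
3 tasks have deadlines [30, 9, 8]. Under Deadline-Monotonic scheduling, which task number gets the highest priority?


Sort tasks by relative deadline (ascending):
  Task 3: deadline = 8
  Task 2: deadline = 9
  Task 1: deadline = 30
Priority order (highest first): [3, 2, 1]
Highest priority task = 3

3


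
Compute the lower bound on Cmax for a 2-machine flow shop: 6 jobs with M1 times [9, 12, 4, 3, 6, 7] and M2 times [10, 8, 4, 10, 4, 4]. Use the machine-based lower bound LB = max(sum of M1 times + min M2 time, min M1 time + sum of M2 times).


LB1 = sum(M1 times) + min(M2 times) = 41 + 4 = 45
LB2 = min(M1 times) + sum(M2 times) = 3 + 40 = 43
Lower bound = max(LB1, LB2) = max(45, 43) = 45

45


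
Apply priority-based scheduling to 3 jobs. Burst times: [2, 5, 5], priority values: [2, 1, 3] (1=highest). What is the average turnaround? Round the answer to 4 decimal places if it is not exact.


Sort by priority (ascending = highest first):
Order: [(1, 5), (2, 2), (3, 5)]
Completion times:
  Priority 1, burst=5, C=5
  Priority 2, burst=2, C=7
  Priority 3, burst=5, C=12
Average turnaround = 24/3 = 8.0

8.0


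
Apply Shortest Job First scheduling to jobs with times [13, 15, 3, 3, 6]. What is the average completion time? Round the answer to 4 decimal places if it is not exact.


SJF order (ascending): [3, 3, 6, 13, 15]
Completion times:
  Job 1: burst=3, C=3
  Job 2: burst=3, C=6
  Job 3: burst=6, C=12
  Job 4: burst=13, C=25
  Job 5: burst=15, C=40
Average completion = 86/5 = 17.2

17.2


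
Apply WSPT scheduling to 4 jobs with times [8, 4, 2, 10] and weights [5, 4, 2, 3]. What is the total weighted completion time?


Compute p/w ratios and sort ascending (WSPT): [(4, 4), (2, 2), (8, 5), (10, 3)]
Compute weighted completion times:
  Job (p=4,w=4): C=4, w*C=4*4=16
  Job (p=2,w=2): C=6, w*C=2*6=12
  Job (p=8,w=5): C=14, w*C=5*14=70
  Job (p=10,w=3): C=24, w*C=3*24=72
Total weighted completion time = 170

170


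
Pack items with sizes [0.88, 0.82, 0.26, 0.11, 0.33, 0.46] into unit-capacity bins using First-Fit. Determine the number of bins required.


Place items sequentially using First-Fit:
  Item 0.88 -> new Bin 1
  Item 0.82 -> new Bin 2
  Item 0.26 -> new Bin 3
  Item 0.11 -> Bin 1 (now 0.99)
  Item 0.33 -> Bin 3 (now 0.59)
  Item 0.46 -> new Bin 4
Total bins used = 4

4


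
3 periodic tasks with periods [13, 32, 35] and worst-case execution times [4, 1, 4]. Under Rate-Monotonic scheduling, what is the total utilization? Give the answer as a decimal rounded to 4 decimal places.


Compute individual utilizations (exact fractions):
  Task 1: C/T = 4/13 (approx. 0.3077)
  Task 2: C/T = 1/32 (approx. 0.0313)
  Task 3: C/T = 4/35 (approx. 0.1143)
Total utilization U = 4/13 + 1/32 + 4/35 = 6599/14560
Rounded to 4 decimal places: U = 0.4532
RM (Liu & Layland) bound for 3 tasks = 0.779763; compare with U = 6599/14560 (approx. 0.453228)
U <= bound, so schedulable by RM sufficient condition.

0.4532


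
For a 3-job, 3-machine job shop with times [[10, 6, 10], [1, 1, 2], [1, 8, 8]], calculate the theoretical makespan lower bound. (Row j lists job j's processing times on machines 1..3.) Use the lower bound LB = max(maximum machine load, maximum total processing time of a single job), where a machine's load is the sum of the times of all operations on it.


Machine loads:
  Machine 1: 10 + 1 + 1 = 12
  Machine 2: 6 + 1 + 8 = 15
  Machine 3: 10 + 2 + 8 = 20
Max machine load = 20
Job totals:
  Job 1: 26
  Job 2: 4
  Job 3: 17
Max job total = 26
Lower bound = max(20, 26) = 26

26


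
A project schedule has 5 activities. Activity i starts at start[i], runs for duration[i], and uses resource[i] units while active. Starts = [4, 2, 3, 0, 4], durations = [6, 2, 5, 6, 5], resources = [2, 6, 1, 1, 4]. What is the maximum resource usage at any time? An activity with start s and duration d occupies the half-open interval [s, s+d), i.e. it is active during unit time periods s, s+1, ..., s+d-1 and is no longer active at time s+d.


Each activity i is active on [start_i, start_i + duration_i).
Compute total resource usage per time slot:
  t=0: active resources = [1], total = 1
  t=1: active resources = [1], total = 1
  t=2: active resources = [6, 1], total = 7
  t=3: active resources = [6, 1, 1], total = 8
  t=4: active resources = [2, 1, 1, 4], total = 8
  t=5: active resources = [2, 1, 1, 4], total = 8
  t=6: active resources = [2, 1, 4], total = 7
  t=7: active resources = [2, 1, 4], total = 7
  t=8: active resources = [2, 4], total = 6
  t=9: active resources = [2], total = 2
Peak resource demand = 8

8


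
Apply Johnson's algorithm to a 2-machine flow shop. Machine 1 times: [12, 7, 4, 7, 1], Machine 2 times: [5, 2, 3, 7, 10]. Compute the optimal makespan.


Apply Johnson's rule:
  Group 1 (a <= b): [(5, 1, 10), (4, 7, 7)]
  Group 2 (a > b): [(1, 12, 5), (3, 4, 3), (2, 7, 2)]
Optimal job order: [5, 4, 1, 3, 2]
Schedule:
  Job 5: M1 done at 1, M2 done at 11
  Job 4: M1 done at 8, M2 done at 18
  Job 1: M1 done at 20, M2 done at 25
  Job 3: M1 done at 24, M2 done at 28
  Job 2: M1 done at 31, M2 done at 33
Makespan = 33

33


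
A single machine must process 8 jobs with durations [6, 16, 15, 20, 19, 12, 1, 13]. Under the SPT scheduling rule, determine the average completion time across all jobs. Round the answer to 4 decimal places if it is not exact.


Sort jobs by processing time (SPT order): [1, 6, 12, 13, 15, 16, 19, 20]
Compute completion times sequentially:
  Job 1: processing = 1, completes at 1
  Job 2: processing = 6, completes at 7
  Job 3: processing = 12, completes at 19
  Job 4: processing = 13, completes at 32
  Job 5: processing = 15, completes at 47
  Job 6: processing = 16, completes at 63
  Job 7: processing = 19, completes at 82
  Job 8: processing = 20, completes at 102
Sum of completion times = 353
Average completion time = 353/8 = 44.125

44.125
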